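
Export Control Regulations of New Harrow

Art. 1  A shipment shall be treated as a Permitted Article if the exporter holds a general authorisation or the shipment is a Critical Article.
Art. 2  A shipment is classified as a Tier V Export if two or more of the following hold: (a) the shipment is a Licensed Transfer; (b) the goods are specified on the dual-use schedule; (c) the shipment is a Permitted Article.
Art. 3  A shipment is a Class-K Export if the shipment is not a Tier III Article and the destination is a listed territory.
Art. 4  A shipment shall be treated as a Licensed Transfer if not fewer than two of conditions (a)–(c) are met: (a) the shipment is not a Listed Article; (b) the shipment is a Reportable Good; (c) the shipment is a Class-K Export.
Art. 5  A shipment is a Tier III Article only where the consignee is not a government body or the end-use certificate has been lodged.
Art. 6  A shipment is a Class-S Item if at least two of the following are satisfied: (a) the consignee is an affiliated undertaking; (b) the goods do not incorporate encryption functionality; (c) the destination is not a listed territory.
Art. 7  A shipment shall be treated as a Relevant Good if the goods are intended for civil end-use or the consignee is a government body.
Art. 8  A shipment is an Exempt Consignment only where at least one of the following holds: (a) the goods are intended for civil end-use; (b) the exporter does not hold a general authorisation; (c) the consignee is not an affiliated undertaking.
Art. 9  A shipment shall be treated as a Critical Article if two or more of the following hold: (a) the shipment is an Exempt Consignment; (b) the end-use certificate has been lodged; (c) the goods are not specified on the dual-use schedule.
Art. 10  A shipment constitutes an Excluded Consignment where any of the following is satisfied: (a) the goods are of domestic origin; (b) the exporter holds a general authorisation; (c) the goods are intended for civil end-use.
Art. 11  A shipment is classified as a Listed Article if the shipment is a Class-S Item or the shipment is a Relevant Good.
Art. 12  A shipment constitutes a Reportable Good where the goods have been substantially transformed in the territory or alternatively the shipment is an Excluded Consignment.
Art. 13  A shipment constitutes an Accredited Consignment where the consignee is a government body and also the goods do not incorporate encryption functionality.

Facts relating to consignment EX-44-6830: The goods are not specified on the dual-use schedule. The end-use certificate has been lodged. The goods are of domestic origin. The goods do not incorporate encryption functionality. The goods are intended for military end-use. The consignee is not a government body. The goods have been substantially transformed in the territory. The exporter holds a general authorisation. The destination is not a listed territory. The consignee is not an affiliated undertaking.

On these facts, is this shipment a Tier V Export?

No

article 6 — Class-S Item: the consignee is an affiliated undertaking? no; the goods do not incorporate encryption functionality? yes; the destination is not a listed territory? yes — 2 of 3 hold (need ≥2) → satisfied.
article 7 — Relevant Good: [the goods are intended for civil end-use? no] OR [the consignee is a government body? no] → not satisfied.
article 11 — Listed Article: [Class-S Item (article 6)? yes] OR [Relevant Good (article 7)? no] → satisfied.
article 10 — Excluded Consignment: [the goods are of domestic origin? yes] OR [the exporter holds a general authorisation? yes] OR [the goods are intended for civil end-use? no] → satisfied.
article 12 — Reportable Good: [the goods have been substantially transformed in the territory? yes] OR [Excluded Consignment (article 10)? yes] → satisfied.
article 5 — Tier III Article: [the consignee is not a government body? yes] OR [the end-use certificate has been lodged? yes] → satisfied.
article 3 — Class-K Export: [not a Tier III Article (article 5)? no] AND [the destination is a listed territory? no] → not satisfied.
article 4 — Licensed Transfer: not a Listed Article (article 11)? no; Reportable Good (article 12)? yes; Class-K Export (article 3)? no — 1 of 3 hold (need ≥2) → not satisfied.
article 8 — Exempt Consignment: [the goods are intended for civil end-use? no] OR [the exporter does not hold a general authorisation? no] OR [the consignee is not an affiliated undertaking? yes] → satisfied.
article 9 — Critical Article: Exempt Consignment (article 8)? yes; the end-use certificate has been lodged? yes; the goods are not specified on the dual-use schedule? yes — 3 of 3 hold (need ≥2) → satisfied.
article 1 — Permitted Article: [the exporter holds a general authorisation? yes] OR [Critical Article (article 9)? yes] → satisfied.
article 2 — Tier V Export: Licensed Transfer (article 4)? no; the goods are specified on the dual-use schedule? no; Permitted Article (article 1)? yes — 1 of 3 hold (need ≥2) → not satisfied.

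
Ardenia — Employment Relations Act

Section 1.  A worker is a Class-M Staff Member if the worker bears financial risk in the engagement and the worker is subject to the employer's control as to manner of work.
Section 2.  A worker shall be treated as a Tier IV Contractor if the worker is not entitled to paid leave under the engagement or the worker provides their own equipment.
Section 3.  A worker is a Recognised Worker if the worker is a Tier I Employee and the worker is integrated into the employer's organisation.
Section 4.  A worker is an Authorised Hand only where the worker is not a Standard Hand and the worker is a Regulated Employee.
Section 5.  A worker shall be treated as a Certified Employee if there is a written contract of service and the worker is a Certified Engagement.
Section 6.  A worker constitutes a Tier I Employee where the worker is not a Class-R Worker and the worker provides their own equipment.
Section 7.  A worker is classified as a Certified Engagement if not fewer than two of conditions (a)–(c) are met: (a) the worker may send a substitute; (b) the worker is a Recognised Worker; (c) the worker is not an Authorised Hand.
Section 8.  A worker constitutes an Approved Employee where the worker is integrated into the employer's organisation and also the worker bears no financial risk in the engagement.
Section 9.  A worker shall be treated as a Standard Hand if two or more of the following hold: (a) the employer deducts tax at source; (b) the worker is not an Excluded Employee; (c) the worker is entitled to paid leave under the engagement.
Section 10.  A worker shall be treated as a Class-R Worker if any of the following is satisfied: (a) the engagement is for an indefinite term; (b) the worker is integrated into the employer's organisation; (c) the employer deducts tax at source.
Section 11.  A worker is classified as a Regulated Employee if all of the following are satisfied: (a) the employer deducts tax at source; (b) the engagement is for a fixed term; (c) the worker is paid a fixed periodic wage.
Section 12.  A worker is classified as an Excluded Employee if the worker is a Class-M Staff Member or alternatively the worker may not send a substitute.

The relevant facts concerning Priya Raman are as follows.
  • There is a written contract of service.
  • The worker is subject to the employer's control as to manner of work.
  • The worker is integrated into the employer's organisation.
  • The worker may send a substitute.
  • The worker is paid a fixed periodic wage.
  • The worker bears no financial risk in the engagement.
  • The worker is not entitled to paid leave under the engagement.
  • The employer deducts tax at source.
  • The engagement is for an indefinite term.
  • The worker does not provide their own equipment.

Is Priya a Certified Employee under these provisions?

Yes

section 10 — Class-R Worker: [the engagement is for an indefinite term? yes] OR [the worker is integrated into the employer's organisation? yes] OR [the employer deducts tax at source? yes] → satisfied.
section 6 — Tier I Employee: [not a Class-R Worker (section 10)? no] AND [the worker provides their own equipment? no] → not satisfied.
section 3 — Recognised Worker: [Tier I Employee (section 6)? no] AND [the worker is integrated into the employer's organisation? yes] → not satisfied.
section 1 — Class-M Staff Member: [the worker bears financial risk in the engagement? no] AND [the worker is subject to the employer's control as to manner of work? yes] → not satisfied.
section 12 — Excluded Employee: [Class-M Staff Member (section 1)? no] OR [the worker may not send a substitute? no] → not satisfied.
section 9 — Standard Hand: the employer deducts tax at source? yes; not an Excluded Employee (section 12)? yes; the worker is entitled to paid leave under the engagement? no — 2 of 3 hold (need ≥2) → satisfied.
section 11 — Regulated Employee: [the employer deducts tax at source? yes] AND [the engagement is for a fixed term? no] AND [the worker is paid a fixed periodic wage? yes] → not satisfied.
section 4 — Authorised Hand: [not a Standard Hand (section 9)? no] AND [Regulated Employee (section 11)? no] → not satisfied.
section 7 — Certified Engagement: the worker may send a substitute? yes; Recognised Worker (section 3)? no; not an Authorised Hand (section 4)? yes — 2 of 3 hold (need ≥2) → satisfied.
section 5 — Certified Employee: [there is a written contract of service? yes] AND [Certified Engagement (section 7)? yes] → satisfied.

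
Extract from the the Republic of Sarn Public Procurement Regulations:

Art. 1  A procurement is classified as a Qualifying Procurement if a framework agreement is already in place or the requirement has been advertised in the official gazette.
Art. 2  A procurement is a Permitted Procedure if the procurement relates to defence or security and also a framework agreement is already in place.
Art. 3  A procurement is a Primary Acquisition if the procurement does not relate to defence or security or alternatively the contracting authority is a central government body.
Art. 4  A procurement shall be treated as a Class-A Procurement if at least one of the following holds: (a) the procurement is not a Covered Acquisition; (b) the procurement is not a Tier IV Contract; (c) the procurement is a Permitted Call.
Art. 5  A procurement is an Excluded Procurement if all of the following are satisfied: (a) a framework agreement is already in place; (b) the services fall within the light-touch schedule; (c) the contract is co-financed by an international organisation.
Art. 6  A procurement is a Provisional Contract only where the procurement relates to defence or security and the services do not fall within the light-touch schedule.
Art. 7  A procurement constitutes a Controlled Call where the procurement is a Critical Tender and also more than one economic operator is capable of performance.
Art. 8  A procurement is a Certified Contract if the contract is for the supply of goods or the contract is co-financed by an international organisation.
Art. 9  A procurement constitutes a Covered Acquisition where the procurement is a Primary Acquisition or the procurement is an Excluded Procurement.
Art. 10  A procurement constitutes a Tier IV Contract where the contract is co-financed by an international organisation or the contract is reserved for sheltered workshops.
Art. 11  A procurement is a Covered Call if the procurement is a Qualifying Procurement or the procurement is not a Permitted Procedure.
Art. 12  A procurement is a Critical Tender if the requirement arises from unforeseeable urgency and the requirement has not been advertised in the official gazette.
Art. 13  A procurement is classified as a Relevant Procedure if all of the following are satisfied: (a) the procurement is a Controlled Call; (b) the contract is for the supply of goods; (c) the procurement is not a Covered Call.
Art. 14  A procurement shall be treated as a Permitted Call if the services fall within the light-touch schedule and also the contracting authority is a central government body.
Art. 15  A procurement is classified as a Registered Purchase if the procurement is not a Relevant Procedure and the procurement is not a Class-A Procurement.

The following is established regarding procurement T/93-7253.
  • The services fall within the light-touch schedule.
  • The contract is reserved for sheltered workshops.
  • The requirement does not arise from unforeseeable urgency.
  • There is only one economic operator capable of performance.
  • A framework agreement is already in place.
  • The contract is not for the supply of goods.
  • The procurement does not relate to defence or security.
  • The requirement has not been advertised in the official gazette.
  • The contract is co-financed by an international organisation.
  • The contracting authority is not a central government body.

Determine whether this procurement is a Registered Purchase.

article 12 — Critical Tender: [the requirement arises from unforeseeable urgency? no] AND [the requirement has not been advertised in the official gazette? yes] → not satisfied.
article 7 — Controlled Call: [Critical Tender (article 12)? no] AND [more than one economic operator is capable of performance? no] → not satisfied.
article 1 — Qualifying Procurement: [a framework agreement is already in place? yes] OR [the requirement has been advertised in the official gazette? no] → satisfied.
article 2 — Permitted Procedure: [the procurement relates to defence or security? no] AND [a framework agreement is already in place? yes] → not satisfied.
article 11 — Covered Call: [Qualifying Procurement (article 1)? yes] OR [not a Permitted Procedure (article 2)? yes] → satisfied.
article 13 — Relevant Procedure: [Controlled Call (article 7)? no] AND [the contract is for the supply of goods? no] AND [not a Covered Call (article 11)? no] → not satisfied.
article 3 — Primary Acquisition: [the procurement does not relate to defence or security? yes] OR [the contracting authority is a central government body? no] → satisfied.
article 5 — Excluded Procurement: [a framework agreement is already in place? yes] AND [the services fall within the light-touch schedule? yes] AND [the contract is co-financed by an international organisation? yes] → satisfied.
article 9 — Covered Acquisition: [Primary Acquisition (article 3)? yes] OR [Excluded Procurement (article 5)? yes] → satisfied.
article 10 — Tier IV Contract: [the contract is co-financed by an international organisation? yes] OR [the contract is reserved for sheltered workshops? yes] → satisfied.
article 14 — Permitted Call: [the services fall within the light-touch schedule? yes] AND [the contracting authority is a central government body? no] → not satisfied.
article 4 — Class-A Procurement: [not a Covered Acquisition (article 9)? no] OR [not a Tier IV Contract (article 10)? no] OR [Permitted Call (article 14)? no] → not satisfied.
article 15 — Registered Purchase: [not a Relevant Procedure (article 13)? yes] AND [not a Class-A Procurement (article 4)? yes] → satisfied.

Yes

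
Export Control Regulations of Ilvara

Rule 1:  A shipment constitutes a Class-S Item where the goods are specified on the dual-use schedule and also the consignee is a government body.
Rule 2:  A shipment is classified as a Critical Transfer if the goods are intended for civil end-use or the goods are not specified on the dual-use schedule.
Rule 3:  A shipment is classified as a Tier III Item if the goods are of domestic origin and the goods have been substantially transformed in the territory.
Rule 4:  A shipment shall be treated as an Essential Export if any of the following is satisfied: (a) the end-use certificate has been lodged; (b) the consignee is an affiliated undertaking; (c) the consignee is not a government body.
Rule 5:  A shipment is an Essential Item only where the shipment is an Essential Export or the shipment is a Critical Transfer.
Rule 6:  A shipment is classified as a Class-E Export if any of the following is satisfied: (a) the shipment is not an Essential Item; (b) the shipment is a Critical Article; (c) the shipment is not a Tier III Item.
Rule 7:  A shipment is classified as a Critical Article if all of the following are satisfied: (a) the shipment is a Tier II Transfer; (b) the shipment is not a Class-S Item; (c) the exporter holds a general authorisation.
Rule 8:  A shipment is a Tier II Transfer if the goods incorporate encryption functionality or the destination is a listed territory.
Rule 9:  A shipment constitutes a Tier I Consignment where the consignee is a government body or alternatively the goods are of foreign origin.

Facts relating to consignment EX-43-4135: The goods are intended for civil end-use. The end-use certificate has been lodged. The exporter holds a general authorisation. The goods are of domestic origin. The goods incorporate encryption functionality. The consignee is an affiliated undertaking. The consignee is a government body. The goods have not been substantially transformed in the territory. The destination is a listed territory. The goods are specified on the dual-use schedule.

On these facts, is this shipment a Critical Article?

No

Under rule 8: the goods incorporate encryption functionality? yes; or the destination is a listed territory? yes. So the shipment is a Tier II Transfer.
Under rule 1: the goods are specified on the dual-use schedule? yes; and the consignee is a government body? yes. So the shipment is a Class-S Item.
Under rule 7: Tier II Transfer (rule 8)? yes; and not a Class-S Item (rule 1)? no; and the exporter holds a general authorisation? yes. So the shipment is not a Critical Article.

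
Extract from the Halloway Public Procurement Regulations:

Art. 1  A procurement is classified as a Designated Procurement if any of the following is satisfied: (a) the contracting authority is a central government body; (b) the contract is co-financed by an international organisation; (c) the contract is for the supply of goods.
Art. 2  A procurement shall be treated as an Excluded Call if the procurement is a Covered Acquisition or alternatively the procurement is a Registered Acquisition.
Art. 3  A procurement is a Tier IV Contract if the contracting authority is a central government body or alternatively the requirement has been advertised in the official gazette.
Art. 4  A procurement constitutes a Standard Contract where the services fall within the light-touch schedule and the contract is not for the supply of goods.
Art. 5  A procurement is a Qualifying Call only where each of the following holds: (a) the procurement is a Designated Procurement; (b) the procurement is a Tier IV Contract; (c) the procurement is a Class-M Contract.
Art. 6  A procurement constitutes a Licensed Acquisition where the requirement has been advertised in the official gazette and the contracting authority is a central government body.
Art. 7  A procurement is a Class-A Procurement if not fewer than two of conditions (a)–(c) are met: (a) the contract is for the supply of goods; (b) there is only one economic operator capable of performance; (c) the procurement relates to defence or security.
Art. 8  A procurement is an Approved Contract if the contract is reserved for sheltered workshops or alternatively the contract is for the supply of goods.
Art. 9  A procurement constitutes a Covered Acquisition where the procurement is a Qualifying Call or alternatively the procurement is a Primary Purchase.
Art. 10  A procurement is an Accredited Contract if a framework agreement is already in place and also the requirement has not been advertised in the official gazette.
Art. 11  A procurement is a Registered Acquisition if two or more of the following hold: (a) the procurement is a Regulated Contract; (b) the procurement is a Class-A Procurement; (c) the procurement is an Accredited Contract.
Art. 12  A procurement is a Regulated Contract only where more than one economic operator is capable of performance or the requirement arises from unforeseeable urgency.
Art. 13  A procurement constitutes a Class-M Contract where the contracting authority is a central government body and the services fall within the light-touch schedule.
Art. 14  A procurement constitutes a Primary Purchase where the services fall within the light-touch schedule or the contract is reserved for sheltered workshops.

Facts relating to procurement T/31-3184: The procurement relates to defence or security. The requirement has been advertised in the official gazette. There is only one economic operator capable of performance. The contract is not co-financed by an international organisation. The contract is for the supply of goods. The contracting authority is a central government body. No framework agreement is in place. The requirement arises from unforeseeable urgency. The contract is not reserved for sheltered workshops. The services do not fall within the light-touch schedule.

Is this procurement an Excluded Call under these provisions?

article 1 — Designated Procurement: [the contracting authority is a central government body? yes] OR [the contract is co-financed by an international organisation? no] OR [the contract is for the supply of goods? yes] → satisfied.
article 3 — Tier IV Contract: [the contracting authority is a central government body? yes] OR [the requirement has been advertised in the official gazette? yes] → satisfied.
article 13 — Class-M Contract: [the contracting authority is a central government body? yes] AND [the services fall within the light-touch schedule? no] → not satisfied.
article 5 — Qualifying Call: [Designated Procurement (article 1)? yes] AND [Tier IV Contract (article 3)? yes] AND [Class-M Contract (article 13)? no] → not satisfied.
article 14 — Primary Purchase: [the services fall within the light-touch schedule? no] OR [the contract is reserved for sheltered workshops? no] → not satisfied.
article 9 — Covered Acquisition: [Qualifying Call (article 5)? no] OR [Primary Purchase (article 14)? no] → not satisfied.
article 12 — Regulated Contract: [more than one economic operator is capable of performance? no] OR [the requirement arises from unforeseeable urgency? yes] → satisfied.
article 7 — Class-A Procurement: the contract is for the supply of goods? yes; there is only one economic operator capable of performance? yes; the procurement relates to defence or security? yes — 3 of 3 hold (need ≥2) → satisfied.
article 10 — Accredited Contract: [a framework agreement is already in place? no] AND [the requirement has not been advertised in the official gazette? no] → not satisfied.
article 11 — Registered Acquisition: Regulated Contract (article 12)? yes; Class-A Procurement (article 7)? yes; Accredited Contract (article 10)? no — 2 of 3 hold (need ≥2) → satisfied.
article 2 — Excluded Call: [Covered Acquisition (article 9)? no] OR [Registered Acquisition (article 11)? yes] → satisfied.

Yes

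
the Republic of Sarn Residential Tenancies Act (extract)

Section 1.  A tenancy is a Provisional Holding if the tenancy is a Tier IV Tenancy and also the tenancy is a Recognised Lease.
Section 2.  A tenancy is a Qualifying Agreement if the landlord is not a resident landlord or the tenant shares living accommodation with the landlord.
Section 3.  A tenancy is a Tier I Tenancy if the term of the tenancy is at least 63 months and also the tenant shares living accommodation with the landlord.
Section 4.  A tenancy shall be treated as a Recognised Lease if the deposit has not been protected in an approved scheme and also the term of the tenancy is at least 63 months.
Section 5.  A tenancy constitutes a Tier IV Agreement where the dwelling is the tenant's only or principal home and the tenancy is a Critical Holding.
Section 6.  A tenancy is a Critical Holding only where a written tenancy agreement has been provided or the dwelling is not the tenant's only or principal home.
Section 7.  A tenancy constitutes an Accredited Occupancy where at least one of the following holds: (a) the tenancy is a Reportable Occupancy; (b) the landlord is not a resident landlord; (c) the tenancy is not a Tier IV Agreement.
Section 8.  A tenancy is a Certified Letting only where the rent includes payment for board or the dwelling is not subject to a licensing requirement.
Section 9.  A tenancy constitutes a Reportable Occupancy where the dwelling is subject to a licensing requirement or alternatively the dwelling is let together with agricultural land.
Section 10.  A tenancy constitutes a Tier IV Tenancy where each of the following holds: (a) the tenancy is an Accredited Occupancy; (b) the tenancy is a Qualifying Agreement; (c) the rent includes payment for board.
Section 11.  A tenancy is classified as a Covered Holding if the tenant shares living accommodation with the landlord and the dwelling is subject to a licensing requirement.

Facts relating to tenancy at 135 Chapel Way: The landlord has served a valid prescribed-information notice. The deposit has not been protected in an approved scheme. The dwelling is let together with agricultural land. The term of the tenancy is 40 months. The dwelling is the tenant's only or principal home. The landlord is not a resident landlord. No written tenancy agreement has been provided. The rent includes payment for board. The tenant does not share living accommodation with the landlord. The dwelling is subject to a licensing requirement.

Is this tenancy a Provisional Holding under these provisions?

No

section 9 — Reportable Occupancy: [the dwelling is subject to a licensing requirement? yes] OR [the dwelling is let together with agricultural land? yes] → satisfied.
section 6 — Critical Holding: [a written tenancy agreement has been provided? no] OR [the dwelling is not the tenant's only or principal home? no] → not satisfied.
section 5 — Tier IV Agreement: [the dwelling is the tenant's only or principal home? yes] AND [Critical Holding (section 6)? no] → not satisfied.
section 7 — Accredited Occupancy: [Reportable Occupancy (section 9)? yes] OR [the landlord is not a resident landlord? yes] OR [not a Tier IV Agreement (section 5)? yes] → satisfied.
section 2 — Qualifying Agreement: [the landlord is not a resident landlord? yes] OR [the tenant shares living accommodation with the landlord? no] → satisfied.
section 10 — Tier IV Tenancy: [Accredited Occupancy (section 7)? yes] AND [Qualifying Agreement (section 2)? yes] AND [the rent includes payment for board? yes] → satisfied.
section 4 — Recognised Lease: [the deposit has not been protected in an approved scheme? yes] AND [term of the tenancy: 40 months ≥ 63 months? no] → not satisfied.
section 1 — Provisional Holding: [Tier IV Tenancy (section 10)? yes] AND [Recognised Lease (section 4)? no] → not satisfied.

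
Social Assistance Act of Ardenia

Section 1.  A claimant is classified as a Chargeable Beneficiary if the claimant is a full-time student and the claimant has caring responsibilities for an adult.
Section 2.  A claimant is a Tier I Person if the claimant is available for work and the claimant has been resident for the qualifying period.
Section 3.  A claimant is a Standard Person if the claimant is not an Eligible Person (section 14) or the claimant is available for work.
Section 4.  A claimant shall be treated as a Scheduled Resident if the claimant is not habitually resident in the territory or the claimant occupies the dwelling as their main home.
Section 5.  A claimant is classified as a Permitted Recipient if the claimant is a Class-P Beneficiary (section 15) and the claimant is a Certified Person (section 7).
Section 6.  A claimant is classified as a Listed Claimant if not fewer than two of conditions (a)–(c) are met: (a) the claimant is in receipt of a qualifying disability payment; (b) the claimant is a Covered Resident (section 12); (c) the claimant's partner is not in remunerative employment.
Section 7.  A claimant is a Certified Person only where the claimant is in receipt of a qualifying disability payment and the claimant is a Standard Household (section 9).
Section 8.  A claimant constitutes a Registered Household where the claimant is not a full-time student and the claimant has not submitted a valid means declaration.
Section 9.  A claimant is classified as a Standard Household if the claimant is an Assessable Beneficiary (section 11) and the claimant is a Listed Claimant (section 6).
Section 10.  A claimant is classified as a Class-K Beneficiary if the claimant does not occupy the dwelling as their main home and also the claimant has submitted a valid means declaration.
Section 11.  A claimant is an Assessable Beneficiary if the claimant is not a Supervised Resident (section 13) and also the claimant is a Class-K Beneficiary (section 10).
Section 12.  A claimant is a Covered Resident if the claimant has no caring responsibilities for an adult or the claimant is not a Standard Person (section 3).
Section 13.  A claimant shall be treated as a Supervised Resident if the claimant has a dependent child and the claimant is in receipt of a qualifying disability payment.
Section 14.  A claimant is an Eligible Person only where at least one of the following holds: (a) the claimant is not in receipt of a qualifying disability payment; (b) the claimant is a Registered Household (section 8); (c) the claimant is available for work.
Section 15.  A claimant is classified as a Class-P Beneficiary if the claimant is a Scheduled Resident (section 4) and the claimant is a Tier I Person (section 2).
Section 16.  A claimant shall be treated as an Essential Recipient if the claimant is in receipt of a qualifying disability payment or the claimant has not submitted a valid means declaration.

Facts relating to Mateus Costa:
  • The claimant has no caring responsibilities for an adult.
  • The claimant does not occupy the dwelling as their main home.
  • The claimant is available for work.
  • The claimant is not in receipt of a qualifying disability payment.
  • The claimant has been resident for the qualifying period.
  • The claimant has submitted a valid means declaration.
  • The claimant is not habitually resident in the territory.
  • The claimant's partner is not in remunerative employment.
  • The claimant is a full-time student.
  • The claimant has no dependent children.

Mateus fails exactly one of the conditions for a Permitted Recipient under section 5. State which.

Certified Person

Under section 4: the claimant is not habitually resident in the territory? yes; or the claimant occupies the dwelling as their main home? no. So the claimant is a Scheduled Resident.
Under section 2: the claimant is available for work? yes; and the claimant has been resident for the qualifying period? yes. So the claimant is a Tier I Person.
Under section 15: Scheduled Resident (section 4)? yes; and Tier I Person (section 2)? yes. So the claimant is a Class-P Beneficiary.
Under section 13: the claimant has a dependent child? no; and the claimant is in receipt of a qualifying disability payment? no. So the claimant is not a Supervised Resident.
Under section 10: the claimant does not occupy the dwelling as their main home? yes; and the claimant has submitted a valid means declaration? yes. So the claimant is a Class-K Beneficiary.
Under section 11: not a Supervised Resident (section 13)? yes; and Class-K Beneficiary (section 10)? yes. So the claimant is an Assessable Beneficiary.
Under section 8: the claimant is not a full-time student? no; and the claimant has not submitted a valid means declaration? no. So the claimant is not a Registered Household.
Under section 14: the claimant is not in receipt of a qualifying disability payment? yes; or Registered Household (section 8)? no; or the claimant is available for work? yes. So the claimant is an Eligible Person.
Under section 3: not an Eligible Person (section 14)? no; or the claimant is available for work? yes. So the claimant is a Standard Person.
Under section 12: the claimant has no caring responsibilities for an adult? yes; or not a Standard Person (section 3)? no. So the claimant is a Covered Resident.
Under section 6: the claimant is in receipt of a qualifying disability payment? no; Covered Resident (section 12)? yes; the claimant's partner is not in remunerative employment? yes — 2 of 3 hold (need ≥2) → satisfied.
Under section 9: Assessable Beneficiary (section 11)? yes; and Listed Claimant (section 6)? yes. So the claimant is a Standard Household.
Under section 7: the claimant is in receipt of a qualifying disability payment? no; and Standard Household (section 9)? yes. So the claimant is not a Certified Person.
Under section 5: Class-P Beneficiary (section 15)? yes; and Certified Person (section 7)? no. So the claimant is not a Permitted Recipient.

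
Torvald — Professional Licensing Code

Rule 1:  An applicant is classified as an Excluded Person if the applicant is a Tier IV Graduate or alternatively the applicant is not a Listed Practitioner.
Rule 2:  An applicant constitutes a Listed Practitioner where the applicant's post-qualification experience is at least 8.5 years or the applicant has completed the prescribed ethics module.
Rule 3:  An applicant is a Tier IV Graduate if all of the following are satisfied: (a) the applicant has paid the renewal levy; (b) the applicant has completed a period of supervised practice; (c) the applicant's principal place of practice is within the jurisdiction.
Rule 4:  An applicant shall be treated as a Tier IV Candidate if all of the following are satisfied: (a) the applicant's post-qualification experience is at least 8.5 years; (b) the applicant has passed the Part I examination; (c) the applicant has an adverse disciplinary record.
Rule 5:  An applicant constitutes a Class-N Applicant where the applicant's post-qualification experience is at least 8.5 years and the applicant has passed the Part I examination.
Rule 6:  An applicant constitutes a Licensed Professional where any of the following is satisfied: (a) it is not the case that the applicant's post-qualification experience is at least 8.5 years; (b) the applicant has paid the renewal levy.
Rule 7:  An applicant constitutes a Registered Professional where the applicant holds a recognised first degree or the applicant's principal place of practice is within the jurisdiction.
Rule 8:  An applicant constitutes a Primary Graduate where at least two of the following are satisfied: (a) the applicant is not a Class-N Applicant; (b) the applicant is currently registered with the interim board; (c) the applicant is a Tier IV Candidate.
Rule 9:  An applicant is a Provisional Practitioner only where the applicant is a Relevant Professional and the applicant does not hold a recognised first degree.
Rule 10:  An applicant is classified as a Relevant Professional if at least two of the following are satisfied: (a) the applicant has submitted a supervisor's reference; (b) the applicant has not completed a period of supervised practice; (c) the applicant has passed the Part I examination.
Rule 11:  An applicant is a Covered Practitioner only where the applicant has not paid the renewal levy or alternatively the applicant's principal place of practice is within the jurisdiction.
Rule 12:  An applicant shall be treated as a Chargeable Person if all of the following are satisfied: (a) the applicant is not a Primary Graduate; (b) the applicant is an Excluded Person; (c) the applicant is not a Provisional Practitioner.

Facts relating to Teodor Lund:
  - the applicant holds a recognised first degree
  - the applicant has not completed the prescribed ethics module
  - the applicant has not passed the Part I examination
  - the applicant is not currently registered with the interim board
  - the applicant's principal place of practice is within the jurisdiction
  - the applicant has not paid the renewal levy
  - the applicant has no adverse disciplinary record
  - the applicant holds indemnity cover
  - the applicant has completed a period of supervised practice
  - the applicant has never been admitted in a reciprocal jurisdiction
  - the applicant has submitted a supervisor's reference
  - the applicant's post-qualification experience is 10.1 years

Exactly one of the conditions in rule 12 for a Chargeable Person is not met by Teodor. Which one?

rule 5 — Class-N Applicant: [applicant's post-qualification experience: 10.1 years ≥ 8.5 years? yes] AND [the applicant has passed the Part I examination? no] → not satisfied.
rule 4 — Tier IV Candidate: [applicant's post-qualification experience: 10.1 years ≥ 8.5 years? yes] AND [the applicant has passed the Part I examination? no] AND [the applicant has an adverse disciplinary record? no] → not satisfied.
rule 8 — Primary Graduate: not a Class-N Applicant (rule 5)? yes; the applicant is currently registered with the interim board? no; Tier IV Candidate (rule 4)? no — 1 of 3 hold (need ≥2) → not satisfied.
rule 3 — Tier IV Graduate: [the applicant has paid the renewal levy? no] AND [the applicant has completed a period of supervised practice? yes] AND [the applicant's principal place of practice is within the jurisdiction? yes] → not satisfied.
rule 2 — Listed Practitioner: [applicant's post-qualification experience: 10.1 years ≥ 8.5 years? yes] OR [the applicant has completed the prescribed ethics module? no] → satisfied.
rule 1 — Excluded Person: [Tier IV Graduate (rule 3)? no] OR [not a Listed Practitioner (rule 2)? no] → not satisfied.
rule 10 — Relevant Professional: the applicant has submitted a supervisor's reference? yes; the applicant has not completed a period of supervised practice? no; the applicant has passed the Part I examination? no — 1 of 3 hold (need ≥2) → not satisfied.
rule 9 — Provisional Practitioner: [Relevant Professional (rule 10)? no] AND [the applicant does not hold a recognised first degree? no] → not satisfied.
rule 12 — Chargeable Person: [not a Primary Graduate (rule 8)? yes] AND [Excluded Person (rule 1)? no] AND [not a Provisional Practitioner (rule 9)? yes] → not satisfied.

Excluded Person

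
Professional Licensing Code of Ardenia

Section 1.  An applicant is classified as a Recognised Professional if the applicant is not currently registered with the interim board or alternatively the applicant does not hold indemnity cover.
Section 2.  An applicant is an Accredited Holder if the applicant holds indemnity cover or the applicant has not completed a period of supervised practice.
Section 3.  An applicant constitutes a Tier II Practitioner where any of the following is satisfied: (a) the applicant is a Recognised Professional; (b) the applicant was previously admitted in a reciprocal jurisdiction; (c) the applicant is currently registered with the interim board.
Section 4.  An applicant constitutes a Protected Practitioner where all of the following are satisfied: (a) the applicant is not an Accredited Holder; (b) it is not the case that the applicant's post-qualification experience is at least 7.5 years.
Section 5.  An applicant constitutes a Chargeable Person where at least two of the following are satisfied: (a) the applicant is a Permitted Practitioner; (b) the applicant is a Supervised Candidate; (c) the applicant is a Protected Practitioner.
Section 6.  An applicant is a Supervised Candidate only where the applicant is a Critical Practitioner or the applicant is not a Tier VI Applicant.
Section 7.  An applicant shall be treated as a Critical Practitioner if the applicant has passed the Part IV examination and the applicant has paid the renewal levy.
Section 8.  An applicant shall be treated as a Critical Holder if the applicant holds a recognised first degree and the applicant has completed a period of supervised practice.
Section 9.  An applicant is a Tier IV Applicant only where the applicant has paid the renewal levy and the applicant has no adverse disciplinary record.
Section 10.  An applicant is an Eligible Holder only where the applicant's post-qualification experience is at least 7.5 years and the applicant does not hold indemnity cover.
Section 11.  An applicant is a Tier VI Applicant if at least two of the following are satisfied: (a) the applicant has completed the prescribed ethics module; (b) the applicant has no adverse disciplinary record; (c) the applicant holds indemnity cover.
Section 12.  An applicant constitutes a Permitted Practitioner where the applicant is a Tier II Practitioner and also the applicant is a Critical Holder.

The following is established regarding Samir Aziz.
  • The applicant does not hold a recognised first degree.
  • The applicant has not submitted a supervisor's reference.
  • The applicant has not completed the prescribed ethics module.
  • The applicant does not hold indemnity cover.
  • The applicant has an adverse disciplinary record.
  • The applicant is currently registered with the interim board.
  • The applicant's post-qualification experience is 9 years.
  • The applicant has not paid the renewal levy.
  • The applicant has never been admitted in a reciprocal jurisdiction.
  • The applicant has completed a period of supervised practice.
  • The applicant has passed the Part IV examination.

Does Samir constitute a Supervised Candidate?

Yes

Under section 7: the applicant has passed the Part IV examination? yes; and the applicant has paid the renewal levy? no. So the applicant is not a Critical Practitioner.
Under section 11: the applicant has completed the prescribed ethics module? no; the applicant has no adverse disciplinary record? no; the applicant holds indemnity cover? no — 0 of 3 hold (need ≥2) → not satisfied.
Under section 6: Critical Practitioner (section 7)? no; or not a Tier VI Applicant (section 11)? yes. So the applicant is a Supervised Candidate.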